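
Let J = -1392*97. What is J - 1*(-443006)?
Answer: 307982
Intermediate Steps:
J = -135024
J - 1*(-443006) = -135024 - 1*(-443006) = -135024 + 443006 = 307982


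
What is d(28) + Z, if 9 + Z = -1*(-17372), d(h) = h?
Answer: 17391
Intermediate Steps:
Z = 17363 (Z = -9 - 1*(-17372) = -9 + 17372 = 17363)
d(28) + Z = 28 + 17363 = 17391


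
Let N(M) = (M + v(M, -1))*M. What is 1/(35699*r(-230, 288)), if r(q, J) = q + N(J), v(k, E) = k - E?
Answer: 1/5924106254 ≈ 1.6880e-10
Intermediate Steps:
N(M) = M*(1 + 2*M) (N(M) = (M + (M - 1*(-1)))*M = (M + (M + 1))*M = (M + (1 + M))*M = (1 + 2*M)*M = M*(1 + 2*M))
r(q, J) = q + J*(1 + 2*J)
1/(35699*r(-230, 288)) = 1/(35699*(-230 + 288*(1 + 2*288))) = 1/(35699*(-230 + 288*(1 + 576))) = 1/(35699*(-230 + 288*577)) = 1/(35699*(-230 + 166176)) = (1/35699)/165946 = (1/35699)*(1/165946) = 1/5924106254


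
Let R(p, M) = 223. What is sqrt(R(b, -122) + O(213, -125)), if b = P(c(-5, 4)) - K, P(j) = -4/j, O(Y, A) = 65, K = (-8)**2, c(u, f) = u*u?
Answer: 12*sqrt(2) ≈ 16.971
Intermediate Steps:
c(u, f) = u**2
K = 64
b = -1604/25 (b = -4/((-5)**2) - 1*64 = -4/25 - 64 = -1604/25 ≈ -64.160)
sqrt(R(b, -122) + O(213, -125)) = sqrt(223 + 65) = sqrt(288) = 12*sqrt(2)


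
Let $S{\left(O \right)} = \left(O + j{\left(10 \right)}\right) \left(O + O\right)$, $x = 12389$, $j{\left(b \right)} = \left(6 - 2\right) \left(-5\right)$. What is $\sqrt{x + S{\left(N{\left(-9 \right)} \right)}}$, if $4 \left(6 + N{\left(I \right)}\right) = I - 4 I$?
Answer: $\frac{\sqrt{197762}}{4} \approx 111.18$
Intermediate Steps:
$j{\left(b \right)} = -20$ ($j{\left(b \right)} = 4 \left(-5\right) = -20$)
$N{\left(I \right)} = -6 - \frac{3 I}{4}$ ($N{\left(I \right)} = -6 + \frac{I - 4 I}{4} = -6 + \frac{\left(-3\right) I}{4} = -6 - \frac{3 I}{4}$)
$S{\left(O \right)} = 2 O \left(-20 + O\right)$ ($S{\left(O \right)} = \left(O - 20\right) \left(O + O\right) = \left(-20 + O\right) 2 O = 2 O \left(-20 + O\right)$)
$\sqrt{x + S{\left(N{\left(-9 \right)} \right)}} = \sqrt{12389 + 2 \left(-6 - - \frac{27}{4}\right) \left(-20 - - \frac{3}{4}\right)} = \sqrt{12389 + 2 \left(-6 + \frac{27}{4}\right) \left(-20 + \left(-6 + \frac{27}{4}\right)\right)} = \sqrt{12389 + 2 \cdot \frac{3}{4} \left(-20 + \frac{3}{4}\right)} = \sqrt{12389 + 2 \cdot \frac{3}{4} \left(- \frac{77}{4}\right)} = \sqrt{12389 - \frac{231}{8}} = \sqrt{\frac{98881}{8}} = \frac{\sqrt{197762}}{4}$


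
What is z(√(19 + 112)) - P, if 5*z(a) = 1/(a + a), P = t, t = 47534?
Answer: -47534 + √131/1310 ≈ -47534.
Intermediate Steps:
P = 47534
z(a) = 1/(10*a) (z(a) = 1/(5*(a + a)) = 1/(5*((2*a))) = (1/(2*a))/5 = 1/(10*a))
z(√(19 + 112)) - P = 1/(10*(√(19 + 112))) - 1*47534 = 1/(10*(√131)) - 47534 = (√131/131)/10 - 47534 = √131/1310 - 47534 = -47534 + √131/1310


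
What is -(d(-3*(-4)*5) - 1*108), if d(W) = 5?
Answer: 103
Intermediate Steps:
-(d(-3*(-4)*5) - 1*108) = -(5 - 1*108) = -(5 - 108) = -1*(-103) = 103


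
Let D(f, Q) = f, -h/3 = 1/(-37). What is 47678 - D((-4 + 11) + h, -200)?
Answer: 1763824/37 ≈ 47671.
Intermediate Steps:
h = 3/37 (h = -3/(-37) = -3*(-1/37) = 3/37 ≈ 0.081081)
47678 - D((-4 + 11) + h, -200) = 47678 - ((-4 + 11) + 3/37) = 47678 - (7 + 3/37) = 47678 - 1*262/37 = 47678 - 262/37 = 1763824/37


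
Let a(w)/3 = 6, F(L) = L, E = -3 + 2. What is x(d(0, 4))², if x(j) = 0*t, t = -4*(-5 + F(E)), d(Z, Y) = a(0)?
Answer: 0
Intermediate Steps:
E = -1
a(w) = 18 (a(w) = 3*6 = 18)
d(Z, Y) = 18
t = 24 (t = -4*(-5 - 1) = -4*(-6) = 24)
x(j) = 0 (x(j) = 0*24 = 0)
x(d(0, 4))² = 0² = 0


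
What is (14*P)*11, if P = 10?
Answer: 1540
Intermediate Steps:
(14*P)*11 = (14*10)*11 = 140*11 = 1540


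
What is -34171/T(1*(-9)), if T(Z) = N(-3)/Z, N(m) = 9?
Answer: 34171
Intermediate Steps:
T(Z) = 9/Z
-34171/T(1*(-9)) = -34171/(9/((1*(-9)))) = -34171/(9/(-9)) = -34171/(9*(-⅑)) = -34171/(-1) = -34171*(-1) = 34171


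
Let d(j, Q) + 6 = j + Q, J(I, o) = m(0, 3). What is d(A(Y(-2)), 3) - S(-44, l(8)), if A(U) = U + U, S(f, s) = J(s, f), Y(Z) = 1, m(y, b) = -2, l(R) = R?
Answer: 1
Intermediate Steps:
J(I, o) = -2
S(f, s) = -2
A(U) = 2*U
d(j, Q) = -6 + Q + j (d(j, Q) = -6 + (j + Q) = -6 + (Q + j) = -6 + Q + j)
d(A(Y(-2)), 3) - S(-44, l(8)) = (-6 + 3 + 2*1) - 1*(-2) = (-6 + 3 + 2) + 2 = -1 + 2 = 1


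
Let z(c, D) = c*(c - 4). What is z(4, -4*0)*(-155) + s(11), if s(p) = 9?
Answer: 9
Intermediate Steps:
z(c, D) = c*(-4 + c)
z(4, -4*0)*(-155) + s(11) = (4*(-4 + 4))*(-155) + 9 = (4*0)*(-155) + 9 = 0*(-155) + 9 = 0 + 9 = 9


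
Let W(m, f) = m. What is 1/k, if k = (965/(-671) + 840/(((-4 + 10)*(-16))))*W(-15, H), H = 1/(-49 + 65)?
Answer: 2684/410175 ≈ 0.0065435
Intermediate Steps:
H = 1/16 ≈ 0.062500
k = 410175/2684 (k = (965/(-671) + 840/(((-4 + 10)*(-16))))*(-15) = (965*(-1/671) + 840/((6*(-16))))*(-15) = (-965/671 + 840/(-96))*(-15) = (-965/671 + 840*(-1/96))*(-15) = (-965/671 - 35/4)*(-15) = -27345/2684*(-15) = 410175/2684 ≈ 152.82)
1/k = 1/(410175/2684) = 2684/410175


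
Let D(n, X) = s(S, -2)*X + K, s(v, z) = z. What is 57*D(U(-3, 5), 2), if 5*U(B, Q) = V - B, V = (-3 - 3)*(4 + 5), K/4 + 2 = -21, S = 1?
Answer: -5472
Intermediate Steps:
K = -92 (K = -8 + 4*(-21) = -8 - 84 = -92)
V = -54 (V = -6*9 = -54)
U(B, Q) = -54/5 - B/5 (U(B, Q) = (-54 - B)/5 = -54/5 - B/5)
D(n, X) = -92 - 2*X (D(n, X) = -2*X - 92 = -92 - 2*X)
57*D(U(-3, 5), 2) = 57*(-92 - 2*2) = 57*(-92 - 4) = 57*(-96) = -5472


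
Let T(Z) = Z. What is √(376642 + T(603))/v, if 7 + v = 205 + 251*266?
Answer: 19*√1045/66964 ≈ 0.0091721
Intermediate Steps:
v = 66964 (v = -7 + (205 + 251*266) = -7 + (205 + 66766) = -7 + 66971 = 66964)
√(376642 + T(603))/v = √(376642 + 603)/66964 = √377245*(1/66964) = (19*√1045)*(1/66964) = 19*√1045/66964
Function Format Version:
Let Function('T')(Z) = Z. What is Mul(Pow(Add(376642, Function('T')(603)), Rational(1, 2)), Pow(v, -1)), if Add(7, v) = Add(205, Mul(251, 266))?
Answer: Mul(Rational(19, 66964), Pow(1045, Rational(1, 2))) ≈ 0.0091721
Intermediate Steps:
v = 66964 (v = Add(-7, Add(205, Mul(251, 266))) = Add(-7, Add(205, 66766)) = Add(-7, 66971) = 66964)
Mul(Pow(Add(376642, Function('T')(603)), Rational(1, 2)), Pow(v, -1)) = Mul(Pow(Add(376642, 603), Rational(1, 2)), Pow(66964, -1)) = Mul(Pow(377245, Rational(1, 2)), Rational(1, 66964)) = Mul(Mul(19, Pow(1045, Rational(1, 2))), Rational(1, 66964)) = Mul(Rational(19, 66964), Pow(1045, Rational(1, 2)))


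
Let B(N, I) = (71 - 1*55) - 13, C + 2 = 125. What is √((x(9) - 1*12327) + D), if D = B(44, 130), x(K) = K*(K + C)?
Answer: 8*I*√174 ≈ 105.53*I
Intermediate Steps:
C = 123 (C = -2 + 125 = 123)
B(N, I) = 3 (B(N, I) = (71 - 55) - 13 = 16 - 13 = 3)
x(K) = K*(123 + K) (x(K) = K*(K + 123) = K*(123 + K))
D = 3
√((x(9) - 1*12327) + D) = √((9*(123 + 9) - 1*12327) + 3) = √((9*132 - 12327) + 3) = √((1188 - 12327) + 3) = √(-11139 + 3) = √(-11136) = 8*I*√174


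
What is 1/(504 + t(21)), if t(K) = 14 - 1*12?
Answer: 1/506 ≈ 0.0019763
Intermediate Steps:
t(K) = 2 (t(K) = 14 - 12 = 2)
1/(504 + t(21)) = 1/(504 + 2) = 1/506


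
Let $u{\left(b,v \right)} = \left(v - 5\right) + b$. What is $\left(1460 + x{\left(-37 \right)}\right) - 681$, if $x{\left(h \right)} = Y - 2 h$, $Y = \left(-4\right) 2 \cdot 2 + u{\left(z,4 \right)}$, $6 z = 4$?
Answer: $\frac{2510}{3} \approx 836.67$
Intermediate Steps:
$z = \frac{2}{3}$ ($z = \frac{1}{6} \cdot 4 = \frac{2}{3} \approx 0.66667$)
$u{\left(b,v \right)} = -5 + b + v$ ($u{\left(b,v \right)} = \left(-5 + v\right) + b = -5 + b + v$)
$Y = - \frac{49}{3}$ ($Y = \left(-4\right) 2 \cdot 2 + \left(-5 + \frac{2}{3} + 4\right) = \left(-8\right) 2 - \frac{1}{3} = -16 - \frac{1}{3} = - \frac{49}{3} \approx -16.333$)
$x{\left(h \right)} = - \frac{49}{3} - 2 h$
$\left(1460 + x{\left(-37 \right)}\right) - 681 = \left(1460 - - \frac{173}{3}\right) - 681 = \left(1460 + \left(- \frac{49}{3} + 74\right)\right) - 681 = \left(1460 + \frac{173}{3}\right) - 681 = \frac{4553}{3} - 681 = \frac{2510}{3}$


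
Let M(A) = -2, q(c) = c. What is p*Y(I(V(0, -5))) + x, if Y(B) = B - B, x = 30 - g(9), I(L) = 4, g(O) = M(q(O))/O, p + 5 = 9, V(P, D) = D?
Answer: 272/9 ≈ 30.222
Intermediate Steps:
p = 4 (p = -5 + 9 = 4)
g(O) = -2/O
x = 272/9 (x = 30 - (-2)/9 = 30 - 1*(-2/9) = 30 + 2/9 = 272/9 ≈ 30.222)
Y(B) = 0
p*Y(I(V(0, -5))) + x = 4*0 + 272/9 = 0 + 272/9 = 272/9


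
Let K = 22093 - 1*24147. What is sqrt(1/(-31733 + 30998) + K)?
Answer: I*sqrt(22645365)/105 ≈ 45.321*I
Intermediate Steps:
K = -2054 (K = 22093 - 24147 = -2054)
sqrt(1/(-31733 + 30998) + K) = sqrt(1/(-31733 + 30998) - 2054) = sqrt(1/(-735) - 2054) = sqrt(-1/735 - 2054) = sqrt(-1509691/735) = I*sqrt(22645365)/105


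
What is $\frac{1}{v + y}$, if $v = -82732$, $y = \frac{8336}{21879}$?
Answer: $- \frac{21879}{1810085092} \approx -1.2087 \cdot 10^{-5}$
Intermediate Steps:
$y = \frac{8336}{21879}$ ($y = 8336 \cdot \frac{1}{21879} = \frac{8336}{21879} \approx 0.381$)
$\frac{1}{v + y} = \frac{1}{-82732 + \frac{8336}{21879}} = \frac{1}{- \frac{1810085092}{21879}} = - \frac{21879}{1810085092}$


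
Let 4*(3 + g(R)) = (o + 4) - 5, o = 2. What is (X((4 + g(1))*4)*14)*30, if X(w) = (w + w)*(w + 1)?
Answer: 25200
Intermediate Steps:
g(R) = -11/4 (g(R) = -3 + ((2 + 4) - 5)/4 = -3 + (6 - 5)/4 = -3 + (¼)*1 = -3 + ¼ = -11/4)
X(w) = 2*w*(1 + w) (X(w) = (2*w)*(1 + w) = 2*w*(1 + w))
(X((4 + g(1))*4)*14)*30 = ((2*((4 - 11/4)*4)*(1 + (4 - 11/4)*4))*14)*30 = ((2*((5/4)*4)*(1 + (5/4)*4))*14)*30 = ((2*5*(1 + 5))*14)*30 = ((2*5*6)*14)*30 = (60*14)*30 = 840*30 = 25200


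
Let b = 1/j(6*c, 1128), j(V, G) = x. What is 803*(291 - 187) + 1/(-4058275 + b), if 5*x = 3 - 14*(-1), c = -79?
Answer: 5761548833023/68990670 ≈ 83512.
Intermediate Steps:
x = 17/5 (x = (3 - 14*(-1))/5 = (3 + 14)/5 = (⅕)*17 = 17/5 ≈ 3.4000)
j(V, G) = 17/5
b = 5/17 (b = 1/(17/5) = 5/17 ≈ 0.29412)
803*(291 - 187) + 1/(-4058275 + b) = 803*(291 - 187) + 1/(-4058275 + 5/17) = 803*104 + 1/(-68990670/17) = 83512 - 17/68990670 = 5761548833023/68990670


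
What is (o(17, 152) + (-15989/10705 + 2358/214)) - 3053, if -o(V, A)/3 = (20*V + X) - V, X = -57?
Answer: -4400159813/1145435 ≈ -3841.5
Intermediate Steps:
o(V, A) = 171 - 57*V (o(V, A) = -3*((20*V - 57) - V) = -3*((-57 + 20*V) - V) = -3*(-57 + 19*V) = 171 - 57*V)
(o(17, 152) + (-15989/10705 + 2358/214)) - 3053 = ((171 - 57*17) + (-15989/10705 + 2358/214)) - 3053 = ((171 - 969) + (-15989*1/10705 + 2358*(1/214))) - 3053 = (-798 + (-15989/10705 + 1179/107)) - 3053 = (-798 + 10910372/1145435) - 3053 = -903146758/1145435 - 3053 = -4400159813/1145435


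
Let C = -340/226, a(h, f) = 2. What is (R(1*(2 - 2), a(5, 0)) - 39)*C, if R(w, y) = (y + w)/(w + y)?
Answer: 6460/113 ≈ 57.168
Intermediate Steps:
R(w, y) = 1 (R(w, y) = (w + y)/(w + y) = 1)
C = -170/113 (C = -340*1/226 = -170/113 ≈ -1.5044)
(R(1*(2 - 2), a(5, 0)) - 39)*C = (1 - 39)*(-170/113) = -38*(-170/113) = 6460/113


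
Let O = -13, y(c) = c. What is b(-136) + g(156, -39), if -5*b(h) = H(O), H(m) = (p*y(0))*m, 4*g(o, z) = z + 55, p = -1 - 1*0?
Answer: 4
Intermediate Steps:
p = -1 (p = -1 + 0 = -1)
g(o, z) = 55/4 + z/4 (g(o, z) = (z + 55)/4 = (55 + z)/4 = 55/4 + z/4)
H(m) = 0 (H(m) = (-1*0)*m = 0*m = 0)
b(h) = 0 (b(h) = -⅕*0 = 0)
b(-136) + g(156, -39) = 0 + (55/4 + (¼)*(-39)) = 0 + (55/4 - 39/4) = 0 + 4 = 4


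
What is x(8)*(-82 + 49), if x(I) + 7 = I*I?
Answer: -1881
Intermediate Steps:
x(I) = -7 + I**2 (x(I) = -7 + I*I = -7 + I**2)
x(8)*(-82 + 49) = (-7 + 8**2)*(-82 + 49) = (-7 + 64)*(-33) = 57*(-33) = -1881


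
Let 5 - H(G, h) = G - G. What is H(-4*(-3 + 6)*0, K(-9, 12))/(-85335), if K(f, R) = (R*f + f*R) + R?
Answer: -1/17067 ≈ -5.8593e-5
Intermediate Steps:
K(f, R) = R + 2*R*f (K(f, R) = (R*f + R*f) + R = 2*R*f + R = R + 2*R*f)
H(G, h) = 5 (H(G, h) = 5 - (G - G) = 5 - 1*0 = 5 + 0 = 5)
H(-4*(-3 + 6)*0, K(-9, 12))/(-85335) = 5/(-85335) = 5*(-1/85335) = -1/17067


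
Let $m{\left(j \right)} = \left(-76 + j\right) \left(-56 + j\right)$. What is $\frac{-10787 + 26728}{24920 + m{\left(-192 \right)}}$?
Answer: $\frac{15941}{91384} \approx 0.17444$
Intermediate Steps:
$\frac{-10787 + 26728}{24920 + m{\left(-192 \right)}} = \frac{-10787 + 26728}{24920 + \left(4256 + \left(-192\right)^{2} - -25344\right)} = \frac{15941}{24920 + \left(4256 + 36864 + 25344\right)} = \frac{15941}{24920 + 66464} = \frac{15941}{91384}$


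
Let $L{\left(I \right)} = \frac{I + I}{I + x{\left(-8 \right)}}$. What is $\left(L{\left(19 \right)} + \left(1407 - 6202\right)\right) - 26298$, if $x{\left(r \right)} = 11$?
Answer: $- \frac{466376}{15} \approx -31092.0$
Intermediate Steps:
$L{\left(I \right)} = \frac{2 I}{11 + I}$ ($L{\left(I \right)} = \frac{I + I}{I + 11} = \frac{2 I}{11 + I}$)
$\left(L{\left(19 \right)} + \left(1407 - 6202\right)\right) - 26298 = \left(2 \cdot 19 \frac{1}{11 + 19} + \left(1407 - 6202\right)\right) - 26298 = \left(2 \cdot 19 \cdot \frac{1}{30} + \left(1407 - 6202\right)\right) - 26298 = \left(2 \cdot 19 \cdot \frac{1}{30} - 4795\right) - 26298 = \left(\frac{19}{15} - 4795\right) - 26298 = - \frac{71906}{15} - 26298 = - \frac{466376}{15}$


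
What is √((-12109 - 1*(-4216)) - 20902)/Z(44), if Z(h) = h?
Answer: I*√28795/44 ≈ 3.8566*I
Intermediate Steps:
√((-12109 - 1*(-4216)) - 20902)/Z(44) = √((-12109 - 1*(-4216)) - 20902)/44 = √((-12109 + 4216) - 20902)*(1/44) = √(-7893 - 20902)*(1/44) = √(-28795)*(1/44) = (I*√28795)*(1/44) = I*√28795/44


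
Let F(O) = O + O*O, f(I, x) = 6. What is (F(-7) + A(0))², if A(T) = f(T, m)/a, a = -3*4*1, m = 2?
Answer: 6889/4 ≈ 1722.3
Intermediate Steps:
a = -12 (a = -12*1 = -12)
F(O) = O + O²
A(T) = -½ (A(T) = 6/(-12) = 6*(-1/12) = -½)
(F(-7) + A(0))² = (-7*(1 - 7) - ½)² = (-7*(-6) - ½)² = (42 - ½)² = (83/2)² = 6889/4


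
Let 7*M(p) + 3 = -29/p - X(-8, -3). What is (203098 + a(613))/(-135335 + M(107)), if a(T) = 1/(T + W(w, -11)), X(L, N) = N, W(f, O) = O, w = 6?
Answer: -4360784893/2905823728 ≈ -1.5007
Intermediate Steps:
a(T) = 1/(-11 + T) (a(T) = 1/(T - 11) = 1/(-11 + T))
M(p) = -29/(7*p) (M(p) = -3/7 + (-29/p - 1*(-3))/7 = -3/7 + (-29/p + 3)/7 = -3/7 + (3 - 29/p)/7 = -3/7 + (3/7 - 29/(7*p)) = -29/(7*p))
(203098 + a(613))/(-135335 + M(107)) = (203098 + 1/(-11 + 613))/(-135335 - 29/7/107) = (203098 + 1/602)/(-135335 - 29/7*1/107) = (203098 + 1/602)/(-135335 - 29/749) = 122264997/(602*(-101365944/749)) = (122264997/602)*(-749/101365944) = -4360784893/2905823728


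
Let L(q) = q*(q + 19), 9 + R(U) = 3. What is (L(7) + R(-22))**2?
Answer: 30976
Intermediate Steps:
R(U) = -6 (R(U) = -9 + 3 = -6)
L(q) = q*(19 + q)
(L(7) + R(-22))**2 = (7*(19 + 7) - 6)**2 = (7*26 - 6)**2 = (182 - 6)**2 = 176**2 = 30976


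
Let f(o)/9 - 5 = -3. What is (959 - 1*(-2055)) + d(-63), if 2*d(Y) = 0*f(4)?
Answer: 3014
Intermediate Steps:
f(o) = 18 (f(o) = 45 + 9*(-3) = 45 - 27 = 18)
d(Y) = 0 (d(Y) = (0*18)/2 = (½)*0 = 0)
(959 - 1*(-2055)) + d(-63) = (959 - 1*(-2055)) + 0 = (959 + 2055) + 0 = 3014 + 0 = 3014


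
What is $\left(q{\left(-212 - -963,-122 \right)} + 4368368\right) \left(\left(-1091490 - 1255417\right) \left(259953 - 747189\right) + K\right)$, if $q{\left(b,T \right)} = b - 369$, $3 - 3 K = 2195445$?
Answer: $4995651851371012500$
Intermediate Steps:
$K = -731814$ ($K = 1 - 731815 = -731814$)
$q{\left(b,T \right)} = -369 + b$
$\left(q{\left(-212 - -963,-122 \right)} + 4368368\right) \left(\left(-1091490 - 1255417\right) \left(259953 - 747189\right) + K\right) = \left(\left(-369 - -751\right) + 4368368\right) \left(\left(-1091490 - 1255417\right) \left(259953 - 747189\right) - 731814\right) = \left(\left(-369 + \left(-212 + 963\right)\right) + 4368368\right) \left(\left(-2346907\right) \left(-487236\right) - 731814\right) = \left(\left(-369 + 751\right) + 4368368\right) \left(1143497579052 - 731814\right) = \left(382 + 4368368\right) 1143496847238 = 4368750 \cdot 1143496847238 = 4995651851371012500$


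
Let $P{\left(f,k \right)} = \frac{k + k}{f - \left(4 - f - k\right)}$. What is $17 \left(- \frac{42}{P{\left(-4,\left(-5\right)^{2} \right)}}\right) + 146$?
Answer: $- \frac{991}{25} \approx -39.64$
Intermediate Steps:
$P{\left(f,k \right)} = \frac{2 k}{-4 + k + 2 f}$ ($P{\left(f,k \right)} = \frac{2 k}{f + \left(-4 + f + k\right)} = \frac{2 k}{-4 + k + 2 f}$)
$17 \left(- \frac{42}{P{\left(-4,\left(-5\right)^{2} \right)}}\right) + 146 = 17 \left(- \frac{42}{2 \left(-5\right)^{2} \frac{1}{-4 + \left(-5\right)^{2} + 2 \left(-4\right)}}\right) + 146 = 17 \left(- \frac{42}{2 \cdot 25 \frac{1}{-4 + 25 - 8}}\right) + 146 = 17 \left(- \frac{42}{2 \cdot 25 \cdot \frac{1}{13}}\right) + 146 = 17 \left(- \frac{42}{\frac{50}{13}}\right) + 146 = 17 \left(\left(-42\right) \frac{13}{50}\right) + 146 = 17 \left(- \frac{273}{25}\right) + 146 = - \frac{4641}{25} + 146 = - \frac{991}{25}$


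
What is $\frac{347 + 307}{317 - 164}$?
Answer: $\frac{218}{51} \approx 4.2745$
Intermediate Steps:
$\frac{347 + 307}{317 - 164} = \frac{654}{153} = 654 \cdot \frac{1}{153} = \frac{218}{51}$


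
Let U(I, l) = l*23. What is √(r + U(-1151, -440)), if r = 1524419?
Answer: √1514299 ≈ 1230.6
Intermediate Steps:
U(I, l) = 23*l
√(r + U(-1151, -440)) = √(1524419 + 23*(-440)) = √(1524419 - 10120) = √1514299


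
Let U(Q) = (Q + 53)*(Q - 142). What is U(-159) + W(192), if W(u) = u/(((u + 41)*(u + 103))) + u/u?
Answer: 2193127837/68735 ≈ 31907.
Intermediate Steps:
W(u) = 1 + u/((41 + u)*(103 + u)) (W(u) = u/(((41 + u)*(103 + u))) + 1 = u*(1/((41 + u)*(103 + u))) + 1 = u/((41 + u)*(103 + u)) + 1 = 1 + u/((41 + u)*(103 + u)))
U(Q) = (-142 + Q)*(53 + Q) (U(Q) = (53 + Q)*(-142 + Q) = (-142 + Q)*(53 + Q))
U(-159) + W(192) = (-7526 + (-159)² - 89*(-159)) + (4223 + 192² + 145*192)/(4223 + 192² + 144*192) = (-7526 + 25281 + 14151) + (4223 + 36864 + 27840)/(4223 + 36864 + 27648) = 31906 + 68927/68735 = 2193127837/68735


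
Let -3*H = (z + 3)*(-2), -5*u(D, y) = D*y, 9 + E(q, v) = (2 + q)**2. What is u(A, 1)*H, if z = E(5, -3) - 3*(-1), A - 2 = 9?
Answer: -1012/15 ≈ -67.467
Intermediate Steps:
A = 11 (A = 2 + 9 = 11)
E(q, v) = -9 + (2 + q)**2
u(D, y) = -D*y/5
z = 43 (z = (-9 + (2 + 5)**2) - 3*(-1) = (-9 + 7**2) + 3 = (-9 + 49) + 3 = 40 + 3 = 43)
H = 92/3 (H = -(43 + 3)*(-2)/3 = -46*(-2)/3 = -1/3*(-92) = 92/3 ≈ 30.667)
u(A, 1)*H = -1/5*11*1*(92/3) = -11/5*92/3 = -1012/15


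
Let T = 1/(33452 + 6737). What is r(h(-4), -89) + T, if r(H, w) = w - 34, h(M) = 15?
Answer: -4943246/40189 ≈ -123.00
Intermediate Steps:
r(H, w) = -34 + w
T = 1/40189 ≈ 2.4882e-5
r(h(-4), -89) + T = (-34 - 89) + 1/40189 = -123 + 1/40189 = -4943246/40189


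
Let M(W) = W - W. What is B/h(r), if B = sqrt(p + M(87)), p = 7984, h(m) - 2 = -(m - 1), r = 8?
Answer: -4*sqrt(499)/5 ≈ -17.871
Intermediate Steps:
h(m) = 3 - m (h(m) = 2 - (m - 1) = 2 - (-1 + m) = 2 + (1 - m) = 3 - m)
M(W) = 0
B = 4*sqrt(499) (B = sqrt(7984 + 0) = sqrt(7984) = 4*sqrt(499) ≈ 89.353)
B/h(r) = (4*sqrt(499))/(3 - 1*8) = (4*sqrt(499))/(3 - 8) = (4*sqrt(499))/(-5) = (4*sqrt(499))*(-1/5) = -4*sqrt(499)/5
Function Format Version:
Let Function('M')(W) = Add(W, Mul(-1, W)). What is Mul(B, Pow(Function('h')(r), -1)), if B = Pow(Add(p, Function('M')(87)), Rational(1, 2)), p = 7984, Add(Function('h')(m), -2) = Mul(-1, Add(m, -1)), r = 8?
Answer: Mul(Rational(-4, 5), Pow(499, Rational(1, 2))) ≈ -17.871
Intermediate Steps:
Function('h')(m) = Add(3, Mul(-1, m)) (Function('h')(m) = Add(2, Mul(-1, Add(m, -1))) = Add(2, Mul(-1, Add(-1, m))) = Add(2, Add(1, Mul(-1, m))) = Add(3, Mul(-1, m)))
Function('M')(W) = 0
B = Mul(4, Pow(499, Rational(1, 2))) (B = Pow(Add(7984, 0), Rational(1, 2)) = Pow(7984, Rational(1, 2)) = Mul(4, Pow(499, Rational(1, 2))) ≈ 89.353)
Mul(B, Pow(Function('h')(r), -1)) = Mul(Mul(4, Pow(499, Rational(1, 2))), Pow(Add(3, Mul(-1, 8)), -1)) = Mul(Mul(4, Pow(499, Rational(1, 2))), Pow(Add(3, -8), -1)) = Mul(Mul(4, Pow(499, Rational(1, 2))), Pow(-5, -1)) = Mul(Mul(4, Pow(499, Rational(1, 2))), Rational(-1, 5)) = Mul(Rational(-4, 5), Pow(499, Rational(1, 2)))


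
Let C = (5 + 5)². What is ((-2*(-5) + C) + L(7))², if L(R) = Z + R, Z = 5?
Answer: 14884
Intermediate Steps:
L(R) = 5 + R
C = 100 (C = 10² = 100)
((-2*(-5) + C) + L(7))² = ((-2*(-5) + 100) + (5 + 7))² = ((-1*(-10) + 100) + 12)² = ((10 + 100) + 12)² = (110 + 12)² = 122² = 14884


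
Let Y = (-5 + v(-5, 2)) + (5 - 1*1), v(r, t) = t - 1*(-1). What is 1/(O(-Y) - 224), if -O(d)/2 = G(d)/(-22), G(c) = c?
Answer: -11/2466 ≈ -0.0044607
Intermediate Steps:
v(r, t) = 1 + t (v(r, t) = t + 1 = 1 + t)
Y = 2 (Y = (-5 + (1 + 2)) + (5 - 1*1) = (-5 + 3) + (5 - 1) = -2 + 4 = 2)
O(d) = d/11 (O(d) = -2*d/(-22) = -2*d*(-1)/22 = -(-1)*d/11 = d/11)
1/(O(-Y) - 224) = 1/((-1*2)/11 - 224) = 1/((1/11)*(-2) - 224) = 1/(-2/11 - 224) = 1/(-2466/11) = -11/2466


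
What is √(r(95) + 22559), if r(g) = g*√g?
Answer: √(22559 + 95*√95) ≈ 153.25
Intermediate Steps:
r(g) = g^(3/2)
√(r(95) + 22559) = √(95^(3/2) + 22559) = √(95*√95 + 22559) = √(22559 + 95*√95)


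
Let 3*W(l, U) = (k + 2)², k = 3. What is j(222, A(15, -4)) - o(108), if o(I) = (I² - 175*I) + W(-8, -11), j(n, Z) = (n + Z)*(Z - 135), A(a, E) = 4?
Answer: -67135/3 ≈ -22378.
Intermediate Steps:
j(n, Z) = (-135 + Z)*(Z + n) (j(n, Z) = (Z + n)*(-135 + Z) = (-135 + Z)*(Z + n))
W(l, U) = 25/3 (W(l, U) = (3 + 2)²/3 = (⅓)*5² = (⅓)*25 = 25/3)
o(I) = 25/3 + I² - 175*I (o(I) = (I² - 175*I) + 25/3 = 25/3 + I² - 175*I)
j(222, A(15, -4)) - o(108) = (4² - 135*4 - 135*222 + 4*222) - (25/3 + 108² - 175*108) = (16 - 540 - 29970 + 888) - (25/3 + 11664 - 18900) = -29606 - 1*(-21683/3) = -29606 + 21683/3 = -67135/3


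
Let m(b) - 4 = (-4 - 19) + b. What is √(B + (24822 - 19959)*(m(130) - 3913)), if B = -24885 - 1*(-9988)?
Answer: I*√18504023 ≈ 4301.6*I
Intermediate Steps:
m(b) = -19 + b (m(b) = 4 + ((-4 - 19) + b) = 4 + (-23 + b) = -19 + b)
B = -14897 (B = -24885 + 9988 = -14897)
√(B + (24822 - 19959)*(m(130) - 3913)) = √(-14897 + (24822 - 19959)*((-19 + 130) - 3913)) = √(-14897 + 4863*(111 - 3913)) = √(-14897 + 4863*(-3802)) = √(-14897 - 18489126) = √(-18504023) = I*√18504023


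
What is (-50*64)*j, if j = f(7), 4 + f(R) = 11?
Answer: -22400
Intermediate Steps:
f(R) = 7 (f(R) = -4 + 11 = 7)
j = 7
(-50*64)*j = -50*64*7 = -3200*7 = -22400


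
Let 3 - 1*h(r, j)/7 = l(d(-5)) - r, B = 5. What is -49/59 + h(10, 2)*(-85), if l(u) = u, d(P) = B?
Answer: -280889/59 ≈ -4760.8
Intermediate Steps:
d(P) = 5
h(r, j) = -14 + 7*r (h(r, j) = 21 - 7*(5 - r) = 21 + (-35 + 7*r) = -14 + 7*r)
-49/59 + h(10, 2)*(-85) = -49/59 + (-14 + 7*10)*(-85) = -49*1/59 + (-14 + 70)*(-85) = -49/59 + 56*(-85) = -49/59 - 4760 = -280889/59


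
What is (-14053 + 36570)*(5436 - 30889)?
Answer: -573125201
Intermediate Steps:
(-14053 + 36570)*(5436 - 30889) = 22517*(-25453) = -573125201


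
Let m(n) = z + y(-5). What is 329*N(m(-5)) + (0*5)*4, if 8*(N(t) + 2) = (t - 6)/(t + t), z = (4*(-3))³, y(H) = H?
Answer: -17672893/27728 ≈ -637.37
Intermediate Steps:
z = -1728 (z = (-12)³ = -1728)
m(n) = -1733 (m(n) = -1728 - 5 = -1733)
N(t) = -2 + (-6 + t)/(16*t) (N(t) = -2 + ((t - 6)/(t + t))/8 = -2 + ((-6 + t)/((2*t)))/8 = -2 + ((-6 + t)*(1/(2*t)))/8 = -2 + ((-6 + t)/(2*t))/8 = -2 + (-6 + t)/(16*t))
329*N(m(-5)) + (0*5)*4 = 329*((1/16)*(-6 - 31*(-1733))/(-1733)) + (0*5)*4 = 329*((1/16)*(-1/1733)*(-6 + 53723)) + 0*4 = 329*((1/16)*(-1/1733)*53717) + 0 = 329*(-53717/27728) + 0 = -17672893/27728 + 0 = -17672893/27728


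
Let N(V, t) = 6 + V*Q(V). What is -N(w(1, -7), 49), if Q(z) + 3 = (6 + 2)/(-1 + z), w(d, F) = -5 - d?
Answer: -216/7 ≈ -30.857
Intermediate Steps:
Q(z) = -3 + 8/(-1 + z) (Q(z) = -3 + (6 + 2)/(-1 + z) = -3 + 8/(-1 + z))
N(V, t) = 6 + V*(11 - 3*V)/(-1 + V) (N(V, t) = 6 + V*((11 - 3*V)/(-1 + V)) = 6 + V*(11 - 3*V)/(-1 + V))
-N(w(1, -7), 49) = -(-6 - 3*(-5 - 1*1)² + 17*(-5 - 1*1))/(-1 + (-5 - 1*1)) = -(-6 - 3*(-5 - 1)² + 17*(-5 - 1))/(-1 + (-5 - 1)) = -(-6 - 3*(-6)² + 17*(-6))/(-1 - 6) = -(-6 - 3*36 - 102)/(-7) = -(-1)*(-6 - 108 - 102)/7 = -(-1)*(-216)/7 = -1*216/7 = -216/7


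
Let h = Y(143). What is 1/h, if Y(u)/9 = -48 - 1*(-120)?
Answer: 1/648 ≈ 0.0015432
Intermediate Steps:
Y(u) = 648 (Y(u) = 9*(-48 - 1*(-120)) = 9*(-48 + 120) = 9*72 = 648)
h = 648
1/h = 1/648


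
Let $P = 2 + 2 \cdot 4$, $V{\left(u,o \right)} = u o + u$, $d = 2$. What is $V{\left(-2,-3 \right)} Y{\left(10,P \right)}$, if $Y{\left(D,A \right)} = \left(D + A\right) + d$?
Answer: $88$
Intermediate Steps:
$V{\left(u,o \right)} = u + o u$ ($V{\left(u,o \right)} = o u + u = u + o u$)
$P = 10$ ($P = 2 + 8 = 10$)
$Y{\left(D,A \right)} = 2 + A + D$ ($Y{\left(D,A \right)} = \left(D + A\right) + 2 = \left(A + D\right) + 2 = 2 + A + D$)
$V{\left(-2,-3 \right)} Y{\left(10,P \right)} = - 2 \left(1 - 3\right) \left(2 + 10 + 10\right) = \left(-2\right) \left(-2\right) 22 = 4 \cdot 22 = 88$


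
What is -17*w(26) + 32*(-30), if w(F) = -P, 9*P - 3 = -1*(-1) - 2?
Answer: -8606/9 ≈ -956.22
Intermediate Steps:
P = 2/9 (P = 1/3 + (-1*(-1) - 2)/9 = 1/3 + (1 - 2)/9 = 1/3 + (1/9)*(-1) = 1/3 - 1/9 = 2/9 ≈ 0.22222)
w(F) = -2/9 (w(F) = -1*2/9 = -2/9)
-17*w(26) + 32*(-30) = -17*(-2/9) + 32*(-30) = 34/9 - 960 = -8606/9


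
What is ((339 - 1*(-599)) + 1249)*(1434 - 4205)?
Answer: -6060177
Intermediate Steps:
((339 - 1*(-599)) + 1249)*(1434 - 4205) = ((339 + 599) + 1249)*(-2771) = (938 + 1249)*(-2771) = 2187*(-2771) = -6060177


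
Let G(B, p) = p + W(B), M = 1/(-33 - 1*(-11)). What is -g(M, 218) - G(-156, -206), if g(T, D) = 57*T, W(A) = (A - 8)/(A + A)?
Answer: 89260/429 ≈ 208.07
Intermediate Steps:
M = -1/22 (M = 1/(-33 + 11) = 1/(-22) = -1/22 ≈ -0.045455)
W(A) = (-8 + A)/(2*A) (W(A) = (-8 + A)/((2*A)) = (-8 + A)*(1/(2*A)) = (-8 + A)/(2*A))
G(B, p) = p + (-8 + B)/(2*B)
-g(M, 218) - G(-156, -206) = -57*(-1)/22 - (½ - 206 - 4/(-156)) = -1*(-57/22) - (½ - 206 - 4*(-1/156)) = 57/22 - (½ - 206 + 1/39) = 57/22 - 1*(-16027/78) = 57/22 + 16027/78 = 89260/429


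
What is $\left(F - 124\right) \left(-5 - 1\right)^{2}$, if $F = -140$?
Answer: $-9504$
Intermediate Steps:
$\left(F - 124\right) \left(-5 - 1\right)^{2} = \left(-140 - 124\right) \left(-5 - 1\right)^{2} = - 264 \left(-6\right)^{2} = \left(-264\right) 36 = -9504$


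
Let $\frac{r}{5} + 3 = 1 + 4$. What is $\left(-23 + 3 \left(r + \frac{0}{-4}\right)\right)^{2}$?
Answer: $49$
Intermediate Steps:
$r = 10$ ($r = -15 + 5 \left(1 + 4\right) = -15 + 5 \cdot 5 = -15 + 25 = 10$)
$\left(-23 + 3 \left(r + \frac{0}{-4}\right)\right)^{2} = \left(-23 + 3 \left(10 + \frac{0}{-4}\right)\right)^{2} = \left(-23 + 3 \left(10 + 0 \left(- \frac{1}{4}\right)\right)\right)^{2} = \left(-23 + 3 \left(10 + 0\right)\right)^{2} = \left(-23 + 3 \cdot 10\right)^{2} = \left(-23 + 30\right)^{2} = 7^{2} = 49$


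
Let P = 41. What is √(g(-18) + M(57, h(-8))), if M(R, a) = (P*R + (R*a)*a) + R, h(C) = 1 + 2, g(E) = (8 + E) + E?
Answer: √2879 ≈ 53.656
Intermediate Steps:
g(E) = 8 + 2*E
h(C) = 3
M(R, a) = 42*R + R*a² (M(R, a) = (41*R + (R*a)*a) + R = (41*R + R*a²) + R = 42*R + R*a²)
√(g(-18) + M(57, h(-8))) = √((8 + 2*(-18)) + 57*(42 + 3²)) = √((8 - 36) + 57*(42 + 9)) = √(-28 + 57*51) = √(-28 + 2907) = √2879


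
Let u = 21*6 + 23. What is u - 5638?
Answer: -5489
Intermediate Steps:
u = 149 (u = 126 + 23 = 149)
u - 5638 = 149 - 5638 = -5489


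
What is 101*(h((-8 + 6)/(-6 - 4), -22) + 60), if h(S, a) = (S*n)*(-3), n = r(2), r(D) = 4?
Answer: 29088/5 ≈ 5817.6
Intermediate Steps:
n = 4
h(S, a) = -12*S (h(S, a) = (S*4)*(-3) = (4*S)*(-3) = -12*S)
101*(h((-8 + 6)/(-6 - 4), -22) + 60) = 101*(-12*(-8 + 6)/(-6 - 4) + 60) = 101*(-(-24)/(-10) + 60) = 101*(-(-24)*(-1)/10 + 60) = 101*(-12*⅕ + 60) = 101*(-12/5 + 60) = 101*(288/5) = 29088/5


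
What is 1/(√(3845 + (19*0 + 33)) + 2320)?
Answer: 1160/2689261 - √3878/5378522 ≈ 0.00041977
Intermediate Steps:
1/(√(3845 + (19*0 + 33)) + 2320) = 1/(√(3845 + (0 + 33)) + 2320) = 1/(√(3845 + 33) + 2320) = 1/(√3878 + 2320) = 1/(2320 + √3878)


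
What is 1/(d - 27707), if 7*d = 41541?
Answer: -7/152408 ≈ -4.5929e-5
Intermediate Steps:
d = 41541/7 (d = (1/7)*41541 = 41541/7 ≈ 5934.4)
1/(d - 27707) = 1/(41541/7 - 27707) = 1/(-152408/7) = -7/152408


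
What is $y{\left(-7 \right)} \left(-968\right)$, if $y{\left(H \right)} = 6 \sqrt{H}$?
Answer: $- 5808 i \sqrt{7} \approx - 15367.0 i$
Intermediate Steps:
$y{\left(-7 \right)} \left(-968\right) = 6 \sqrt{-7} \left(-968\right) = 6 i \sqrt{7} \left(-968\right) = - 5808 i \sqrt{7}$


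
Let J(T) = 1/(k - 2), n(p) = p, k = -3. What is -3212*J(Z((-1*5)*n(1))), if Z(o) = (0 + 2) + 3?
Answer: 3212/5 ≈ 642.40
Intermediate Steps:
Z(o) = 5 (Z(o) = 2 + 3 = 5)
J(T) = -1/5 (J(T) = 1/(-3 - 2) = 1/(-5) = -1/5)
-3212*J(Z((-1*5)*n(1))) = -3212*(-1/5) = 3212/5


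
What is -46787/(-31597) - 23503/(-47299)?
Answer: 2955602604/1494506503 ≈ 1.9776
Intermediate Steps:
-46787/(-31597) - 23503/(-47299) = -46787*(-1/31597) - 23503*(-1/47299) = 46787/31597 + 23503/47299 = 2955602604/1494506503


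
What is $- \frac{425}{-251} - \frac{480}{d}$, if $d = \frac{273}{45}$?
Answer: $- \frac{1768525}{22841} \approx -77.428$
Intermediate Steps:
$d = \frac{91}{15}$ ($d = 273 \cdot \frac{1}{45} = \frac{91}{15} \approx 6.0667$)
$- \frac{425}{-251} - \frac{480}{d} = - \frac{425}{-251} - \frac{480}{\frac{91}{15}} = \left(-425\right) \left(- \frac{1}{251}\right) - \frac{7200}{91} = \frac{425}{251} - \frac{7200}{91} = - \frac{1768525}{22841}$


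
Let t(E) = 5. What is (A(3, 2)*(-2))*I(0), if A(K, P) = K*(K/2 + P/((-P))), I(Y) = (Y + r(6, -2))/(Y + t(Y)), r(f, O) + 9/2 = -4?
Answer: 51/10 ≈ 5.1000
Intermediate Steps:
r(f, O) = -17/2 (r(f, O) = -9/2 - 4 = -17/2)
I(Y) = (-17/2 + Y)/(5 + Y) (I(Y) = (Y - 17/2)/(Y + 5) = (-17/2 + Y)/(5 + Y))
A(K, P) = K*(-1 + K/2) (A(K, P) = K*(K*(½) + P*(-1/P)) = K*(K/2 - 1) = K*(-1 + K/2))
(A(3, 2)*(-2))*I(0) = (((½)*3*(-2 + 3))*(-2))*((-17/2 + 0)/(5 + 0)) = (((½)*3*1)*(-2))*(-17/2/5) = ((3/2)*(-2))*((⅕)*(-17/2)) = -3*(-17/10) = 51/10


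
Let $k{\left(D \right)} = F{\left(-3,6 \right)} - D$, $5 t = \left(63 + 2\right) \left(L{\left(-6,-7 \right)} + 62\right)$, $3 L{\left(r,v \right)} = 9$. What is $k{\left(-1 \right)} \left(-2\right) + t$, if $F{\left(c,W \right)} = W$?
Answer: $831$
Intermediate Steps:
$L{\left(r,v \right)} = 3$ ($L{\left(r,v \right)} = \frac{1}{3} \cdot 9 = 3$)
$t = 845$ ($t = \frac{\left(63 + 2\right) \left(3 + 62\right)}{5} = \frac{65 \cdot 65}{5} = \frac{1}{5} \cdot 4225 = 845$)
$k{\left(D \right)} = 6 - D$
$k{\left(-1 \right)} \left(-2\right) + t = \left(6 - -1\right) \left(-2\right) + 845 = \left(6 + 1\right) \left(-2\right) + 845 = 7 \left(-2\right) + 845 = -14 + 845 = 831$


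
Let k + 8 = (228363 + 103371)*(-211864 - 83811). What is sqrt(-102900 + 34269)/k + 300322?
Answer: 300322 - I*sqrt(68631)/98085450458 ≈ 3.0032e+5 - 2.6709e-9*I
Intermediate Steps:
k = -98085450458 (k = -8 + (228363 + 103371)*(-211864 - 83811) = -8 + 331734*(-295675) = -8 - 98085450450 = -98085450458)
sqrt(-102900 + 34269)/k + 300322 = sqrt(-102900 + 34269)/(-98085450458) + 300322 = sqrt(-68631)*(-1/98085450458) + 300322 = (I*sqrt(68631))*(-1/98085450458) + 300322 = -I*sqrt(68631)/98085450458 + 300322 = 300322 - I*sqrt(68631)/98085450458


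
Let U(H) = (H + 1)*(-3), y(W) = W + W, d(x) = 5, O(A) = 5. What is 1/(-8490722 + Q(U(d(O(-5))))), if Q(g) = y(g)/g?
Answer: -1/8490720 ≈ -1.1778e-7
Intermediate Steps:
y(W) = 2*W
U(H) = -3 - 3*H (U(H) = (1 + H)*(-3) = -3 - 3*H)
Q(g) = 2 (Q(g) = (2*g)/g = 2)
1/(-8490722 + Q(U(d(O(-5))))) = 1/(-8490722 + 2) = 1/(-8490720) = -1/8490720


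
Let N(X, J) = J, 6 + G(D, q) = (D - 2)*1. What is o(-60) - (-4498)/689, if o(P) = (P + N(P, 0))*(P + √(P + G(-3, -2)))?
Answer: 191146/53 - 60*I*√71 ≈ 3606.5 - 505.57*I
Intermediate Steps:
G(D, q) = -8 + D (G(D, q) = -6 + (D - 2)*1 = -6 + (-2 + D)*1 = -6 + (-2 + D) = -8 + D)
o(P) = P*(P + √(-11 + P)) (o(P) = (P + 0)*(P + √(P + (-8 - 3))) = P*(P + √(P - 11)) = P*(P + √(-11 + P)))
o(-60) - (-4498)/689 = -60*(-60 + √(-11 - 60)) - (-4498)/689 = -60*(-60 + √(-71)) - (-4498)/689 = -60*(-60 + I*√71) - 1*(-346/53) = (3600 - 60*I*√71) + 346/53 = 191146/53 - 60*I*√71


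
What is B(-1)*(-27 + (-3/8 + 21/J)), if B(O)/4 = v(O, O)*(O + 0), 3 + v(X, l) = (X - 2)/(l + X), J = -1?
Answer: -1161/4 ≈ -290.25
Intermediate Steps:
v(X, l) = -3 + (-2 + X)/(X + l) (v(X, l) = -3 + (X - 2)/(l + X) = -3 + (-2 + X)/(X + l))
B(O) = -4 - 10*O (B(O) = 4*(((-2 - 3*O - 2*O)/(O + O))*(O + 0)) = 4*(((-2 - 5*O)/((2*O)))*O) = 4*(((1/(2*O))*(-2 - 5*O))*O) = 4*(((-2 - 5*O)/(2*O))*O) = 4*(-1 - 5*O/2) = -4 - 10*O)
B(-1)*(-27 + (-3/8 + 21/J)) = (-4 - 10*(-1))*(-27 + (-3/8 + 21/(-1))) = (-4 + 10)*(-27 + (-3*1/8 + 21*(-1))) = 6*(-27 + (-3/8 - 21)) = 6*(-27 - 171/8) = 6*(-387/8) = -1161/4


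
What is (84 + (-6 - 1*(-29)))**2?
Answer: 11449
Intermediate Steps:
(84 + (-6 - 1*(-29)))**2 = (84 + (-6 + 29))**2 = (84 + 23)**2 = 107**2 = 11449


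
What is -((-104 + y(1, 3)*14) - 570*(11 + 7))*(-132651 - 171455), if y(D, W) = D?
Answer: -3147497100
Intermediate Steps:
-((-104 + y(1, 3)*14) - 570*(11 + 7))*(-132651 - 171455) = -((-104 + 1*14) - 570*(11 + 7))*(-132651 - 171455) = -((-104 + 14) - 570*18)*(-304106) = -(-90 - 570*18)*(-304106) = -(-90 - 10260)*(-304106) = -(-10350)*(-304106) = -1*3147497100 = -3147497100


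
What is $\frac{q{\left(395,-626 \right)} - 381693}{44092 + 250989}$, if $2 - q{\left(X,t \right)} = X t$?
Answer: $- \frac{134421}{295081} \approx -0.45554$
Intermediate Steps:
$q{\left(X,t \right)} = 2 - X t$
$\frac{q{\left(395,-626 \right)} - 381693}{44092 + 250989} = \frac{\left(2 - 395 \left(-626\right)\right) - 381693}{44092 + 250989} = \frac{\left(2 + 247270\right) - 381693}{295081} = \left(247272 - 381693\right) \frac{1}{295081} = \left(-134421\right) \frac{1}{295081} = - \frac{134421}{295081}$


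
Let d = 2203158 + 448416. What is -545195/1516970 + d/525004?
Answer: 13343316625/2844340421 ≈ 4.6912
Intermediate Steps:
d = 2651574
-545195/1516970 + d/525004 = -545195/1516970 + 2651574/525004 = -545195*1/1516970 + 2651574*(1/525004) = -15577/43342 + 1325787/262502 = 13343316625/2844340421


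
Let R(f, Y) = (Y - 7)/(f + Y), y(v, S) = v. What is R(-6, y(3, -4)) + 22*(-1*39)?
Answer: -2570/3 ≈ -856.67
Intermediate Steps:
R(f, Y) = (-7 + Y)/(Y + f)
R(-6, y(3, -4)) + 22*(-1*39) = (-7 + 3)/(3 - 6) + 22*(-1*39) = -4/(-3) + 22*(-39) = -1/3*(-4) - 858 = 4/3 - 858 = -2570/3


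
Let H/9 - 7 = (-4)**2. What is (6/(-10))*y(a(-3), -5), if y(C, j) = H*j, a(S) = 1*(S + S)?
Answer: 621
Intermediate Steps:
a(S) = 2*S (a(S) = 1*(2*S) = 2*S)
H = 207 (H = 63 + 9*(-4)**2 = 63 + 9*16 = 63 + 144 = 207)
y(C, j) = 207*j
(6/(-10))*y(a(-3), -5) = (6/(-10))*(207*(-5)) = -1/10*6*(-1035) = -3/5*(-1035) = 621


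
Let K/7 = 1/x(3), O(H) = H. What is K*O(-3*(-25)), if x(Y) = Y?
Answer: 175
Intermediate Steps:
K = 7/3 ≈ 2.3333
K*O(-3*(-25)) = 7*(-3*(-25))/3 = (7/3)*75 = 175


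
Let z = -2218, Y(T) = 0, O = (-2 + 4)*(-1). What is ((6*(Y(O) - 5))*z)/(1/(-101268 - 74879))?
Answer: -11720821380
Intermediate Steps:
O = -2 (O = 2*(-1) = -2)
((6*(Y(O) - 5))*z)/(1/(-101268 - 74879)) = ((6*(0 - 5))*(-2218))/(1/(-101268 - 74879)) = ((6*(-5))*(-2218))/(1/(-176147)) = (-30*(-2218))/(-1/176147) = 66540*(-176147) = -11720821380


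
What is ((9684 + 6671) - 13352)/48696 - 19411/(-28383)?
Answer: 343490735/460712856 ≈ 0.74556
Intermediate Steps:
((9684 + 6671) - 13352)/48696 - 19411/(-28383) = (16355 - 13352)*(1/48696) - 19411*(-1/28383) = 3003*(1/48696) + 19411/28383 = 1001/16232 + 19411/28383 = 343490735/460712856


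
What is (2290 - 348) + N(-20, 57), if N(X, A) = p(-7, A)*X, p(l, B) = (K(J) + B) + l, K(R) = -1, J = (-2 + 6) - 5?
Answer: 962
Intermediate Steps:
J = -1 (J = 4 - 5 = -1)
p(l, B) = -1 + B + l (p(l, B) = (-1 + B) + l = -1 + B + l)
N(X, A) = X*(-8 + A) (N(X, A) = (-1 + A - 7)*X = (-8 + A)*X = X*(-8 + A))
(2290 - 348) + N(-20, 57) = (2290 - 348) - 20*(-8 + 57) = 1942 - 20*49 = 1942 - 980 = 962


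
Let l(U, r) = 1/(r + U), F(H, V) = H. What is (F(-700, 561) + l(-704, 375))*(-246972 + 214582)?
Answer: 7459449390/329 ≈ 2.2673e+7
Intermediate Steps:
l(U, r) = 1/(U + r)
(F(-700, 561) + l(-704, 375))*(-246972 + 214582) = (-700 + 1/(-704 + 375))*(-246972 + 214582) = (-700 + 1/(-329))*(-32390) = (-700 - 1/329)*(-32390) = -230301/329*(-32390) = 7459449390/329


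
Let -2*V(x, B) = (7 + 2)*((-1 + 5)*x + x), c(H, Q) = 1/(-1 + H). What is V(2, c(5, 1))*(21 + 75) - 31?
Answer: -4351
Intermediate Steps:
V(x, B) = -45*x/2 (V(x, B) = -(7 + 2)*((-1 + 5)*x + x)/2 = -9*(4*x + x)/2 = -9*5*x/2 = -45*x/2)
V(2, c(5, 1))*(21 + 75) - 31 = (-45/2*2)*(21 + 75) - 31 = -45*96 - 31 = -4320 - 31 = -4351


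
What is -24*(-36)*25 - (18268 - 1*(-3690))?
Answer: -358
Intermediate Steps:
-24*(-36)*25 - (18268 - 1*(-3690)) = 864*25 - (18268 + 3690) = 21600 - 1*21958 = 21600 - 21958 = -358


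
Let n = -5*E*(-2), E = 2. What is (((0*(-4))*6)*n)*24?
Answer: 0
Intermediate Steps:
n = 20 (n = -5*2*(-2) = -10*(-2) = 20)
(((0*(-4))*6)*n)*24 = (((0*(-4))*6)*20)*24 = ((0*6)*20)*24 = (0*20)*24 = 0*24 = 0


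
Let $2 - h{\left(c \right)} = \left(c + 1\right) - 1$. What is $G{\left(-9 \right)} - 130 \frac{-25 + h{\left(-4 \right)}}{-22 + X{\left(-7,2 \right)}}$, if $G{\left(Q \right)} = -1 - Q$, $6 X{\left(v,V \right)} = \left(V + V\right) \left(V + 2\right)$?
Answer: $- \frac{3473}{29} \approx -119.76$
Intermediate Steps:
$X{\left(v,V \right)} = \frac{V \left(2 + V\right)}{3}$ ($X{\left(v,V \right)} = \frac{\left(V + V\right) \left(V + 2\right)}{6} = \frac{2 V \left(2 + V\right)}{6} = \frac{V \left(2 + V\right)}{3}$)
$h{\left(c \right)} = 2 - c$ ($h{\left(c \right)} = 2 - \left(\left(c + 1\right) - 1\right) = 2 - \left(\left(1 + c\right) - 1\right) = 2 - c$)
$G{\left(-9 \right)} - 130 \frac{-25 + h{\left(-4 \right)}}{-22 + X{\left(-7,2 \right)}} = \left(-1 - -9\right) - 130 \frac{-25 + \left(2 - -4\right)}{-22 + \frac{1}{3} \cdot 2 \left(2 + 2\right)} = \left(-1 + 9\right) - 130 \frac{-25 + \left(2 + 4\right)}{-22 + \frac{1}{3} \cdot 2 \cdot 4} = 8 - 130 \frac{-25 + 6}{-22 + \frac{8}{3}} = 8 - 130 \left(- \frac{19}{- \frac{58}{3}}\right) = 8 - 130 \left(\left(-19\right) \left(- \frac{3}{58}\right)\right) = 8 - \frac{3705}{29} = - \frac{3473}{29}$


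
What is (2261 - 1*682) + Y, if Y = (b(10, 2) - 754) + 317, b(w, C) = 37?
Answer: 1179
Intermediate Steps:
Y = -400 (Y = (37 - 754) + 317 = -717 + 317 = -400)
(2261 - 1*682) + Y = (2261 - 1*682) - 400 = (2261 - 682) - 400 = 1579 - 400 = 1179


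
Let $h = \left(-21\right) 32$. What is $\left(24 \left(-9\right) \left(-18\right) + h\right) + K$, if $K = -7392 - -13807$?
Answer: $9631$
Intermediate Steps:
$h = -672$
$K = 6415$ ($K = -7392 + 13807 = 6415$)
$\left(24 \left(-9\right) \left(-18\right) + h\right) + K = \left(24 \left(-9\right) \left(-18\right) - 672\right) + 6415 = \left(\left(-216\right) \left(-18\right) - 672\right) + 6415 = \left(3888 - 672\right) + 6415 = 3216 + 6415 = 9631$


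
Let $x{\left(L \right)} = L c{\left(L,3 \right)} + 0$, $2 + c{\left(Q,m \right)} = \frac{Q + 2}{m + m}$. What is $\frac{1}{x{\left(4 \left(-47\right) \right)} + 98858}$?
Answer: $\frac{1}{105062} \approx 9.5182 \cdot 10^{-6}$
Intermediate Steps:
$c{\left(Q,m \right)} = -2 + \frac{2 + Q}{2 m}$ ($c{\left(Q,m \right)} = -2 + \frac{Q + 2}{m + m} = -2 + \frac{2 + Q}{2 m}$)
$x{\left(L \right)} = L \left(- \frac{5}{3} + \frac{L}{6}\right)$ ($x{\left(L \right)} = L \frac{2 + L - 12}{2 \cdot 3} + 0 = L \frac{1}{2} \cdot \frac{1}{3} \left(2 + L - 12\right) + 0 = L \frac{1}{2} \cdot \frac{1}{3} \left(-10 + L\right) + 0 = L \left(- \frac{5}{3} + \frac{L}{6}\right) + 0 = L \left(- \frac{5}{3} + \frac{L}{6}\right)$)
$\frac{1}{x{\left(4 \left(-47\right) \right)} + 98858} = \frac{1}{\frac{4 \left(-47\right) \left(-10 + 4 \left(-47\right)\right)}{6} + 98858} = \frac{1}{\frac{1}{6} \left(-188\right) \left(-10 - 188\right) + 98858} = \frac{1}{\frac{1}{6} \left(-188\right) \left(-198\right) + 98858} = \frac{1}{6204 + 98858} = \frac{1}{105062}$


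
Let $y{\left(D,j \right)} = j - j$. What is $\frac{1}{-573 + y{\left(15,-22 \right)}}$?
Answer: $- \frac{1}{573} \approx -0.0017452$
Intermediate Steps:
$y{\left(D,j \right)} = 0$
$\frac{1}{-573 + y{\left(15,-22 \right)}} = \frac{1}{-573 + 0} = \frac{1}{-573} = - \frac{1}{573}$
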